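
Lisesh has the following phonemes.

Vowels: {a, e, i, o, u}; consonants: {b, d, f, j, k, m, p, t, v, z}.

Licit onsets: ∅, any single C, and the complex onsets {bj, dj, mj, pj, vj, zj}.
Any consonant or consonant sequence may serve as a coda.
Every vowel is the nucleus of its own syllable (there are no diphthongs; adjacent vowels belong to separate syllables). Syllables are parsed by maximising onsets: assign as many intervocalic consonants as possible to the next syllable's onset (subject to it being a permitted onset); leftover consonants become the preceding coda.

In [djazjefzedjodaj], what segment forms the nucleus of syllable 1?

a

Vowels present: a, e, e, o, a; each is a nucleus, giving 5 syllables.
The first nucleus (vowel 1 from the left) is /a/.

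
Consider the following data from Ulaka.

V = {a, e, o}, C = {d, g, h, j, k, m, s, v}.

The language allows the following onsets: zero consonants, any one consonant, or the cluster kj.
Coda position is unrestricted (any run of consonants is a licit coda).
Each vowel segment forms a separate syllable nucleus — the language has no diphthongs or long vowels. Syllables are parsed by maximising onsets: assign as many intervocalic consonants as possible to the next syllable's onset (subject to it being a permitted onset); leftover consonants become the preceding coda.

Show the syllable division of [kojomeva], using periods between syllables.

The vowels are o, o, e, a — 4 nuclei, so 4 syllables.
σ1/σ2 boundary: /j/ → onset of the next syllable (single consonants are always licit onsets).
σ2/σ3 boundary: /m/ is a single consonant, so it becomes the next onset.
σ3/σ4 boundary: /v/ is a single consonant, so it becomes the next onset.

ko.jo.me.va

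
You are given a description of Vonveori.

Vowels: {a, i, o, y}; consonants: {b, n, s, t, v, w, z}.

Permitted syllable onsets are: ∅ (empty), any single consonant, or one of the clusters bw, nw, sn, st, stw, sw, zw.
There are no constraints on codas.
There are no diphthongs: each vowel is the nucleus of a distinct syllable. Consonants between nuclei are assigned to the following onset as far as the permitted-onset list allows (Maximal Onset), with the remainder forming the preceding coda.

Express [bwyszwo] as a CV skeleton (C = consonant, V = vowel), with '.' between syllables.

The vowels are y, o — 2 nuclei, so 2 syllables.
σ1/σ2 boundary: cluster /szw/ — the longest permitted-onset suffix is /zw/; onset = /zw/, preceding coda = /s/.
So the parse is bwys.zwo.
Mapping each syllable to C/V: /bwys/ → CCVC, /zwo/ → CCV.

CCVC.CCV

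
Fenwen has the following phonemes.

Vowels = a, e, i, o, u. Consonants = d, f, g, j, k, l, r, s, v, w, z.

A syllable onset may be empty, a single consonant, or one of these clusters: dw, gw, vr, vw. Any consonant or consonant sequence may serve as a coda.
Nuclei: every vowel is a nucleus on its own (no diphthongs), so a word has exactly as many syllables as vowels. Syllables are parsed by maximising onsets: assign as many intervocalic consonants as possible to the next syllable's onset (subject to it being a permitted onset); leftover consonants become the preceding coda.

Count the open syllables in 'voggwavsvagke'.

1

Vowels present: o, a, a, e; each is a nucleus, giving 4 syllables.
Between /o/ (V1) and /a/ (V2): cluster /ggw/ — the longest permitted-onset suffix is /gw/; onset = /gw/, preceding coda = /g/.
Between /a/ (V2) and /a/ (V3): /vsv/; trying suffixes from longest down, /v/ is the first permitted one, so coda /vs/ | onset /v/.
Between /a/ (V3) and /e/ (V4): /gk/; trying suffixes from longest down, /k/ is the first permitted one, so coda /g/ | onset /k/.
Result: vog.gwavs.vag.ke.
Classifying each syllable: /vog/ (closed), /gwavs/ (closed), /vag/ (closed), /ke/ (open).
Open syllables: 1.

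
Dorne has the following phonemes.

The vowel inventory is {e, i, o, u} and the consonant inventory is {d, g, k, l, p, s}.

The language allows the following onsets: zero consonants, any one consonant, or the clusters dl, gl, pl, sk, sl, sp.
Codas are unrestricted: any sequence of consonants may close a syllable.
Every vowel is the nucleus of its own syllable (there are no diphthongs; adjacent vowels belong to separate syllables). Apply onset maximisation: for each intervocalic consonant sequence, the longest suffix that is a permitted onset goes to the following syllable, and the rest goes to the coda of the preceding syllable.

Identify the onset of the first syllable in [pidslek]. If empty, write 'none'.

p

The vowels are i, e — 2 nuclei, so 2 syllables.
σ1/σ2 boundary: /dsl/ — longest licit onset from the right is /sl/, leaving /d/ as coda.
Putting it together: pid.slek.
Syllable 1 is /pid/: onset /p/, nucleus /i/, coda /d/.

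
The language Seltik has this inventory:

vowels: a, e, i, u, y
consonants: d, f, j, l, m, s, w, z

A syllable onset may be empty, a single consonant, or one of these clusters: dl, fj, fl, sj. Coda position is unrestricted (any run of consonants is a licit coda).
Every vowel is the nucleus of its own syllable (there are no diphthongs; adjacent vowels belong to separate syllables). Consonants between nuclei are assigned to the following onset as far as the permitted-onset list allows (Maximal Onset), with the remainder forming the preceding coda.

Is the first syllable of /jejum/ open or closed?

open

Vowels present: e, u; each is a nucleus, giving 2 syllables.
V1 /e/ – V2 /u/: /j/ is a single consonant, so it becomes the next onset.
So the parse is je.jum.
Syllable 1 is /je/; it ends in its nucleus with no coda, so it is open.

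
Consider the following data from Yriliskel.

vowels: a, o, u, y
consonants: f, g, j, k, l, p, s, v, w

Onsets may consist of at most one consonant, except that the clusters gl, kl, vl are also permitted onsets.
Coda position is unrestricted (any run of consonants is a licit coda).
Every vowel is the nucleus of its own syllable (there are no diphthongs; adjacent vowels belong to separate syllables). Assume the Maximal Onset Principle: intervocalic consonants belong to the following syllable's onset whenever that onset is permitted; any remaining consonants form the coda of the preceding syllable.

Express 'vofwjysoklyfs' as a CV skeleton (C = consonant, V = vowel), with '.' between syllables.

CVCC.CV.CV.CCVCC

The vowels are o, y, o, y — 4 nuclei, so 4 syllables.
Between /o/ (V1) and /y/ (V2): /fwj/ splits as /fw/ + /j/ (/j/ is the longest suffix that is a licit onset).
Between /y/ (V2) and /o/ (V3): /s/ is a single consonant, so it becomes the next onset.
Between /o/ (V3) and /y/ (V4): /kl/ is a licit onset in full, so it all attaches to the next syllable.
Result: vofw.jy.so.klyfs.
Mapping each syllable to C/V: /vofw/ → CVCC, /jy/ → CV, /so/ → CV, /klyfs/ → CCVCC.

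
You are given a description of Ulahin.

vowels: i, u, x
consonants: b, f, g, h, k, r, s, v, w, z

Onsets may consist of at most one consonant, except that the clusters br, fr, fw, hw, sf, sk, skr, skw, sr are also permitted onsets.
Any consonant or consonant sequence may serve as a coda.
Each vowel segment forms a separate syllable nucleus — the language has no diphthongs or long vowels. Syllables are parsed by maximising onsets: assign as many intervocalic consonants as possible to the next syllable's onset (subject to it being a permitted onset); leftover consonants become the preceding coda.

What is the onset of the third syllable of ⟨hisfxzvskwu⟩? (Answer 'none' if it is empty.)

skw

Nuclei (vowels): i, x, u → 3 syllables.
/i…x/ gap (V1→V2): cluster /sf/ — /sf/ is itself a permitted onset, so the whole cluster goes right; preceding coda = ∅.
/x…u/ gap (V2→V3): /zvskw/; trying suffixes from longest down, /skw/ is the first permitted one, so coda /zv/ | onset /skw/.
Putting it together: hi.sfxzv.skwu.
Syllable 3 is /skwu/: onset /skw/, nucleus /u/, coda ∅.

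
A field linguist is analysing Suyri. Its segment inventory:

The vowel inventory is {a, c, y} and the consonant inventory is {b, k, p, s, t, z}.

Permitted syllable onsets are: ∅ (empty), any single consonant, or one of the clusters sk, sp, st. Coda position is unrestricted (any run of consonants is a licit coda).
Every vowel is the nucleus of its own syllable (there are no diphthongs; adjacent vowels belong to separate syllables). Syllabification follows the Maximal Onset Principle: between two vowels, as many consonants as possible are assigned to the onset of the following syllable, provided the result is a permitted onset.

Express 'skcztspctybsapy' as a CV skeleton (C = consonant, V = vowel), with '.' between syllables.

Nuclei (vowels): c, c, y, a, y → 5 syllables.
Between /c/ (V1) and /c/ (V2): cluster /ztsp/ — the longest permitted-onset suffix is /sp/; onset = /sp/, preceding coda = /zt/.
Between /c/ (V2) and /y/ (V3): /t/ → onset of the next syllable (single consonants are always licit onsets).
Between /y/ (V3) and /a/ (V4): cluster /bs/ — the longest permitted-onset suffix is /s/; onset = /s/, preceding coda = /b/.
Between /a/ (V4) and /y/ (V5): just /p/ — single C goes to the following onset.
Putting it together: skczt.spc.tyb.sa.py.
Mapping each syllable to C/V: /skczt/ → CCVCC, /spc/ → CCV, /tyb/ → CVC, /sa/ → CV, /py/ → CV.

CCVCC.CCV.CVC.CV.CV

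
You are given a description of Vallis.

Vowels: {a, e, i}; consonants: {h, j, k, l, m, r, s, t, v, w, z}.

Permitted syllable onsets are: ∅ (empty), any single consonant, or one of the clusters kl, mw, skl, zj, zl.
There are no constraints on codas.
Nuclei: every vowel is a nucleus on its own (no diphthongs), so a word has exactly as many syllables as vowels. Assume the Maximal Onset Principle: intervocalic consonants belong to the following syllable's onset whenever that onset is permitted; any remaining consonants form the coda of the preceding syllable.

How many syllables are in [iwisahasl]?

Vowels present: i, i, a, a; each is a nucleus, giving 4 syllables.

4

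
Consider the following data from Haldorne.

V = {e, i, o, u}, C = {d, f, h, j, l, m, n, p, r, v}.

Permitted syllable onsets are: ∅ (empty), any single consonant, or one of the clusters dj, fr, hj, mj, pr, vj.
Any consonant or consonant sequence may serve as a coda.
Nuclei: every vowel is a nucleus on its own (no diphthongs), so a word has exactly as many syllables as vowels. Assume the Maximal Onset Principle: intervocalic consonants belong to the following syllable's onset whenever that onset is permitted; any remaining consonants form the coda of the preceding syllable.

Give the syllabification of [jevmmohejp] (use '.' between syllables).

Nuclei (vowels): e, o, e → 3 syllables.
σ1/σ2 boundary: /vmm/ splits as /vm/ + /m/ (/m/ is the longest suffix that is a licit onset).
σ2/σ3 boundary: just /h/ — single C goes to the following onset.

jevm.mo.hejp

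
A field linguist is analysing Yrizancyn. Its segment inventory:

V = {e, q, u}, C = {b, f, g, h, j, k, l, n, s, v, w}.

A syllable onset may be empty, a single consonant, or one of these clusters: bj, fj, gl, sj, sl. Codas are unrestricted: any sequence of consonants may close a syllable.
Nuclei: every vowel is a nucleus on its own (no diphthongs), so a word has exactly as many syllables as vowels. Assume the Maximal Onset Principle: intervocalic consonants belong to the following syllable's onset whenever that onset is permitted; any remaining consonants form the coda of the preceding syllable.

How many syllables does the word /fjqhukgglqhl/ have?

Vowels present: q, u, q; each is a nucleus, giving 3 syllables.

3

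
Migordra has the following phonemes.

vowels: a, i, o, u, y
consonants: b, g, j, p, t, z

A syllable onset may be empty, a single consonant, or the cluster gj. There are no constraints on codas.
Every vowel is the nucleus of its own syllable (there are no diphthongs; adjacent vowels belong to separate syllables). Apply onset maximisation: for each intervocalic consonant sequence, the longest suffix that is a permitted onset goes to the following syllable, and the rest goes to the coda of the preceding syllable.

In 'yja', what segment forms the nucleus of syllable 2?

a

The vowels are y, a — 2 nuclei, so 2 syllables.
The second nucleus (vowel 2 from the left) is /a/.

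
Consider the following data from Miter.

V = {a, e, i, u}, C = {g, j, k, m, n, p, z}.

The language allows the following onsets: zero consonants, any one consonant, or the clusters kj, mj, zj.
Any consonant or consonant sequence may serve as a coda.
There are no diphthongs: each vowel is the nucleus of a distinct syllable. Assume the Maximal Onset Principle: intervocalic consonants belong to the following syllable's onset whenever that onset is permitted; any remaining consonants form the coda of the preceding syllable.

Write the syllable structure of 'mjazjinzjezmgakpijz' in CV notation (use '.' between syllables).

Vowels present: a, i, e, a, i; each is a nucleus, giving 5 syllables.
/a…i/ gap (V1→V2): cluster /zj/ — /zj/ is itself a permitted onset, so the whole cluster goes right; preceding coda = ∅.
/i…e/ gap (V2→V3): cluster /nzj/ — the longest permitted-onset suffix is /zj/; onset = /zj/, preceding coda = /n/.
/e…a/ gap (V3→V4): /zmg/ splits as /zm/ + /g/ (/g/ is the longest suffix that is a licit onset).
/a…i/ gap (V4→V5): /kp/; trying suffixes from longest down, /p/ is the first permitted one, so coda /k/ | onset /p/.
Putting it together: mja.zjin.zjezm.gak.pijz.
Mapping each syllable to C/V: /mja/ → CCV, /zjin/ → CCVC, /zjezm/ → CCVCC, /gak/ → CVC, /pijz/ → CVCC.

CCV.CCVC.CCVCC.CVC.CVCC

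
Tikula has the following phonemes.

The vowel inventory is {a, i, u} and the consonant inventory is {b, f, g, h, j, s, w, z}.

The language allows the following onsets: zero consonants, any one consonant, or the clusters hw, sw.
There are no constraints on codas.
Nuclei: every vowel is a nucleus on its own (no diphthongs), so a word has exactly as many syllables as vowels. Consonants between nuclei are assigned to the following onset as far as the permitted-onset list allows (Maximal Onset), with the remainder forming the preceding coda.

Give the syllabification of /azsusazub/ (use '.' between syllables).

az.su.sa.zub

The vowels are a, u, a, u — 4 nuclei, so 4 syllables.
σ1/σ2 boundary: /zs/; trying suffixes from longest down, /s/ is the first permitted one, so coda /z/ | onset /s/.
σ2/σ3 boundary: /s/ is a single consonant, so it becomes the next onset.
σ3/σ4 boundary: just /z/ — single C goes to the following onset.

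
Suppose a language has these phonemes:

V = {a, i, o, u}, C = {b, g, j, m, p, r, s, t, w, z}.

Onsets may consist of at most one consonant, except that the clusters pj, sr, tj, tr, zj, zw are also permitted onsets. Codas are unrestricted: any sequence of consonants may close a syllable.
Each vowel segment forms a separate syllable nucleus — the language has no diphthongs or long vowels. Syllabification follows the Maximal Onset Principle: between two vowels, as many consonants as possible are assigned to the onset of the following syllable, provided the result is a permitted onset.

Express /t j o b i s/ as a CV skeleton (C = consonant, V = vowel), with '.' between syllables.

CCV.CVC

Nuclei (vowels): o, i → 2 syllables.
σ1/σ2 boundary: /b/ → onset of the next syllable (single consonants are always licit onsets).
Putting it together: tjo.bis.
Mapping each syllable to C/V: /tjo/ → CCV, /bis/ → CVC.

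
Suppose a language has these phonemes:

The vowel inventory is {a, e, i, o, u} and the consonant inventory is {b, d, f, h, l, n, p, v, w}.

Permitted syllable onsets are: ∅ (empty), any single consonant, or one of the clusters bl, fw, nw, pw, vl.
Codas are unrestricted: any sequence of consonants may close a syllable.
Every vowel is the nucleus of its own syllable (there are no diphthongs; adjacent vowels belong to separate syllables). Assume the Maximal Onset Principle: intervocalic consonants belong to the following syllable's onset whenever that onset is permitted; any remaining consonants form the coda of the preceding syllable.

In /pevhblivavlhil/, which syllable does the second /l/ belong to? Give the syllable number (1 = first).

3

Vowels present: e, i, a, i; each is a nucleus, giving 4 syllables.
σ1/σ2 boundary: cluster /vhbl/ — the longest permitted-onset suffix is /bl/; onset = /bl/, preceding coda = /vh/.
σ2/σ3 boundary: /v/ → onset of the next syllable (single consonants are always licit onsets).
σ3/σ4 boundary: cluster /vlh/ — the longest permitted-onset suffix is /h/; onset = /h/, preceding coda = /vl/.
Putting it together: pevh.bli.vavl.hil.
The second /l/ is in the coda of syllable 3 (/vavl/).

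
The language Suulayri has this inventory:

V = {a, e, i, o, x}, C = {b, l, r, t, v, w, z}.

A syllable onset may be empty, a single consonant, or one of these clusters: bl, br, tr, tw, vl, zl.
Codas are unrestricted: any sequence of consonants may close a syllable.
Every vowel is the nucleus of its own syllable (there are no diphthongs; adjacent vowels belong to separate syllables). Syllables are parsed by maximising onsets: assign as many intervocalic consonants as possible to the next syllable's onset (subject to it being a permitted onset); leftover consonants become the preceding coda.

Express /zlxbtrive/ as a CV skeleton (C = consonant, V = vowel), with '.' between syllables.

CCVC.CCV.CV

Vowels present: x, i, e; each is a nucleus, giving 3 syllables.
V1 /x/ – V2 /i/: /btr/ splits as /b/ + /tr/ (/tr/ is the longest suffix that is a licit onset).
V2 /i/ – V3 /e/: /v/ → onset of the next syllable (single consonants are always licit onsets).
So the parse is zlxb.tri.ve.
Mapping each syllable to C/V: /zlxb/ → CCVC, /tri/ → CCV, /ve/ → CV.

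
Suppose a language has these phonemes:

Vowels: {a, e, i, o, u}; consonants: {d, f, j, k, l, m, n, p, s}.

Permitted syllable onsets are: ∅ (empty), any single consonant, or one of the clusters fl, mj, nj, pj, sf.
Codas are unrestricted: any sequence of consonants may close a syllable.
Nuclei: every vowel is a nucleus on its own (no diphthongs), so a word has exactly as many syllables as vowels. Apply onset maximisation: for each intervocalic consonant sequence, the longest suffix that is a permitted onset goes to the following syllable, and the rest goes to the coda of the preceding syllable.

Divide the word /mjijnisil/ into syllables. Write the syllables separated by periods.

mjij.ni.sil

Vowels present: i, i, i; each is a nucleus, giving 3 syllables.
V1 /i/ – V2 /i/: cluster /jn/ — the longest permitted-onset suffix is /n/; onset = /n/, preceding coda = /j/.
V2 /i/ – V3 /i/: just /s/ — single C goes to the following onset.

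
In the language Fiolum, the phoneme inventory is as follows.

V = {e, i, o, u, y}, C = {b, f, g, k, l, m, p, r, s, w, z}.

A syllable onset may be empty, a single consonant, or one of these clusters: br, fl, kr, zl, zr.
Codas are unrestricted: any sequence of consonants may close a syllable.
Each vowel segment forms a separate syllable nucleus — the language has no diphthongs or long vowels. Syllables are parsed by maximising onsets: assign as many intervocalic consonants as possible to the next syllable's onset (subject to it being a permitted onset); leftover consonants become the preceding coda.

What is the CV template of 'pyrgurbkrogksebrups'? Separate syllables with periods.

Vowels present: y, u, o, e, u; each is a nucleus, giving 5 syllables.
Between /y/ (V1) and /u/ (V2): /rg/ splits as /r/ + /g/ (/g/ is the longest suffix that is a licit onset).
Between /u/ (V2) and /o/ (V3): /rbkr/; trying suffixes from longest down, /kr/ is the first permitted one, so coda /rb/ | onset /kr/.
Between /o/ (V3) and /e/ (V4): /gks/; trying suffixes from longest down, /s/ is the first permitted one, so coda /gk/ | onset /s/.
Between /e/ (V4) and /u/ (V5): /br/ is a licit onset in full, so it all attaches to the next syllable.
Putting it together: pyr.gurb.krogk.se.brups.
Mapping each syllable to C/V: /pyr/ → CVC, /gurb/ → CVCC, /krogk/ → CCVCC, /se/ → CV, /brups/ → CCVCC.

CVC.CVCC.CCVCC.CV.CCVCC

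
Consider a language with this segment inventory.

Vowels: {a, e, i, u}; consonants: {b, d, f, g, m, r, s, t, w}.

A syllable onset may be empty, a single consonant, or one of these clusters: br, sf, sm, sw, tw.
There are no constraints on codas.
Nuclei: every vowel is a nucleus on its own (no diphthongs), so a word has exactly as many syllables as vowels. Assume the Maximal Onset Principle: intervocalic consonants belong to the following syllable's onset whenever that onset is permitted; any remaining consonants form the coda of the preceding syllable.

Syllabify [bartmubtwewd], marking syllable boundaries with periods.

bart.mub.twewd

Nuclei (vowels): a, u, e → 3 syllables.
/a…u/ gap (V1→V2): /rtm/; trying suffixes from longest down, /m/ is the first permitted one, so coda /rt/ | onset /m/.
/u…e/ gap (V2→V3): /btw/ — longest licit onset from the right is /tw/, leaving /b/ as coda.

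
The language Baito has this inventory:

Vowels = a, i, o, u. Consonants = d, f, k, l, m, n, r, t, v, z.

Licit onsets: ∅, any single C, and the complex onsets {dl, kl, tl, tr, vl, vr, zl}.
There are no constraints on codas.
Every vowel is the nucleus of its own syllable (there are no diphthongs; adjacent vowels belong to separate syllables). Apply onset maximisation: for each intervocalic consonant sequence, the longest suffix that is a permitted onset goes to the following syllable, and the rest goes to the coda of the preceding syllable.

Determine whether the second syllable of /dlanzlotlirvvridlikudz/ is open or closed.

Nuclei (vowels): a, o, i, i, i, u → 6 syllables.
V1 /a/ – V2 /o/: /nzl/ splits as /n/ + /zl/ (/zl/ is the longest suffix that is a licit onset).
V2 /o/ – V3 /i/: cluster /tl/ — /tl/ is itself a permitted onset, so the whole cluster goes right; preceding coda = ∅.
V3 /i/ – V4 /i/: /rvvr/; trying suffixes from longest down, /vr/ is the first permitted one, so coda /rv/ | onset /vr/.
V4 /i/ – V5 /i/: cluster /dl/ — /dl/ is itself a permitted onset, so the whole cluster goes right; preceding coda = ∅.
V5 /i/ – V6 /u/: just /k/ — single C goes to the following onset.
Putting it together: dlan.zlo.tlirv.vri.dli.kudz.
Syllable 2 is /zlo/; it ends in its nucleus with no coda, so it is open.

open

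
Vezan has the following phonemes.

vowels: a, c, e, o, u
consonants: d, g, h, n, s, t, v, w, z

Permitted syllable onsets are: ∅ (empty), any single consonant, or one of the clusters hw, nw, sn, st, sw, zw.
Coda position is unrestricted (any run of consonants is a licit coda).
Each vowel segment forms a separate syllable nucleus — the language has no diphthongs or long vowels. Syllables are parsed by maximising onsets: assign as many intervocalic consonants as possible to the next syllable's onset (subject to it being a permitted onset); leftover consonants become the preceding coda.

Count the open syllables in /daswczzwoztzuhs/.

1

The vowels are a, c, o, u — 4 nuclei, so 4 syllables.
/a…c/ gap (V1→V2): cluster /sw/ — /sw/ is itself a permitted onset, so the whole cluster goes right; preceding coda = ∅.
/c…o/ gap (V2→V3): /zzw/; trying suffixes from longest down, /zw/ is the first permitted one, so coda /z/ | onset /zw/.
/o…u/ gap (V3→V4): cluster /ztz/ — the longest permitted-onset suffix is /z/; onset = /z/, preceding coda = /zt/.
Putting it together: da.swcz.zwozt.zuhs.
Classifying each syllable: /da/ (open), /swcz/ (closed), /zwozt/ (closed), /zuhs/ (closed).
Open syllables: 1.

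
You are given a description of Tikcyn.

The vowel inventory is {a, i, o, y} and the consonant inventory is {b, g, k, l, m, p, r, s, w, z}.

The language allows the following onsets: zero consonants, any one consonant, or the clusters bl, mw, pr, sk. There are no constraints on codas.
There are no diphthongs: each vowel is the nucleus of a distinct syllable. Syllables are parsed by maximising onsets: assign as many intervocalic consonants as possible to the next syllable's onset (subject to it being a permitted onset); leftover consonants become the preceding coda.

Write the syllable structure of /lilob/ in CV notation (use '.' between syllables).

CV.CVC

Vowels present: i, o; each is a nucleus, giving 2 syllables.
V1 /i/ – V2 /o/: /l/ → onset of the next syllable (single consonants are always licit onsets).
Putting it together: li.lob.
Mapping each syllable to C/V: /li/ → CV, /lob/ → CVC.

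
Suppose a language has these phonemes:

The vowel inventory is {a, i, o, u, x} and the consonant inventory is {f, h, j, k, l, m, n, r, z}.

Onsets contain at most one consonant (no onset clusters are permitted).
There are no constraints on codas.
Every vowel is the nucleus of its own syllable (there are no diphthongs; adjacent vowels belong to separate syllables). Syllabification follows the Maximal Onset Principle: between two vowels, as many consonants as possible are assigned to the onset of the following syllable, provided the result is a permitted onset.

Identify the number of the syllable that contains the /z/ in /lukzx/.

2

The vowels are u, x — 2 nuclei, so 2 syllables.
σ1/σ2 boundary: cluster /kz/ — the longest permitted-onset suffix is /z/; onset = /z/, preceding coda = /k/.
Putting it together: luk.zx.
The /z/ is in the onset of syllable 2 (/zx/).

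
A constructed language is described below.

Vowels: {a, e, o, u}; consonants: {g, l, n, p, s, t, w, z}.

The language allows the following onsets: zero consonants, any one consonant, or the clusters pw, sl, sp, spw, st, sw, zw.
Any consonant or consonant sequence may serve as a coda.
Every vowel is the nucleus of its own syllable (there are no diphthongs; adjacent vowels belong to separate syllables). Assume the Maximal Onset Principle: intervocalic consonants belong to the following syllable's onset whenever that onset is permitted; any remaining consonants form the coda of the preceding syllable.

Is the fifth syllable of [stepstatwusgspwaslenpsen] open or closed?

Vowels present: e, a, u, a, e, e; each is a nucleus, giving 6 syllables.
Between /e/ (V1) and /a/ (V2): /pst/; trying suffixes from longest down, /st/ is the first permitted one, so coda /p/ | onset /st/.
Between /a/ (V2) and /u/ (V3): /tw/; trying suffixes from longest down, /w/ is the first permitted one, so coda /t/ | onset /w/.
Between /u/ (V3) and /a/ (V4): cluster /sgspw/ — the longest permitted-onset suffix is /spw/; onset = /spw/, preceding coda = /sg/.
Between /a/ (V4) and /e/ (V5): /sl/ is a licit onset in full, so it all attaches to the next syllable.
Between /e/ (V5) and /e/ (V6): /nps/ splits as /np/ + /s/ (/s/ is the longest suffix that is a licit onset).
So the parse is step.stat.wusg.spwa.slenp.sen.
Syllable 5 is /slenp/ with coda /np/, so it is closed.

closed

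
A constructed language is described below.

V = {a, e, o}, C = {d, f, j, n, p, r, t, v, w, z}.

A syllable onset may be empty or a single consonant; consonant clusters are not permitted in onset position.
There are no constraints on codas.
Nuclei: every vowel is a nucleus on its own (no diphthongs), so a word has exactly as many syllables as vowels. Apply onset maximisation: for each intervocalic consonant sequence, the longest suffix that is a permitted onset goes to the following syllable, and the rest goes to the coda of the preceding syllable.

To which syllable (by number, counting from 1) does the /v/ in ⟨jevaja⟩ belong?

2

The vowels are e, a, a — 3 nuclei, so 3 syllables.
σ1/σ2 boundary: /v/ is a single consonant, so it becomes the next onset.
σ2/σ3 boundary: /j/ → onset of the next syllable (single consonants are always licit onsets).
Syllabification: je.va.ja.
The /v/ is in the onset of syllable 2 (/va/).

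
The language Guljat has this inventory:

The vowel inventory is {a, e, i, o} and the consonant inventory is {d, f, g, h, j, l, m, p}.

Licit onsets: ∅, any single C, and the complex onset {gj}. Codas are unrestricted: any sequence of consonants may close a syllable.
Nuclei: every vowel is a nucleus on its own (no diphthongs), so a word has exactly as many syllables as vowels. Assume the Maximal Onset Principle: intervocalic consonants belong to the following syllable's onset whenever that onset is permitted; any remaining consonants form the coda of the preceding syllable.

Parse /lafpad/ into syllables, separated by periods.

laf.pad

Nuclei (vowels): a, a → 2 syllables.
V1 /a/ – V2 /a/: cluster /fp/ — the longest permitted-onset suffix is /p/; onset = /p/, preceding coda = /f/.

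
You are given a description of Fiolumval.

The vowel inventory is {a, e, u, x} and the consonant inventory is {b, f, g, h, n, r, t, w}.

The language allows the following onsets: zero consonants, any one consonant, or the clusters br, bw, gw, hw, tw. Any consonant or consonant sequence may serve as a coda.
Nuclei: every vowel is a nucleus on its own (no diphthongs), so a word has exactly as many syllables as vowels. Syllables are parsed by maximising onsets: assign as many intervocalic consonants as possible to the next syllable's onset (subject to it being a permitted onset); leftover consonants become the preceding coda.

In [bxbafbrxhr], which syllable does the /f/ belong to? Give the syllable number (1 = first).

2

Nuclei (vowels): x, a, x → 3 syllables.
V1 /x/ – V2 /a/: /b/ is a single consonant, so it becomes the next onset.
V2 /a/ – V3 /x/: /fbr/; trying suffixes from longest down, /br/ is the first permitted one, so coda /f/ | onset /br/.
Syllabification: bx.baf.brxhr.
The /f/ is in the coda of syllable 2 (/baf/).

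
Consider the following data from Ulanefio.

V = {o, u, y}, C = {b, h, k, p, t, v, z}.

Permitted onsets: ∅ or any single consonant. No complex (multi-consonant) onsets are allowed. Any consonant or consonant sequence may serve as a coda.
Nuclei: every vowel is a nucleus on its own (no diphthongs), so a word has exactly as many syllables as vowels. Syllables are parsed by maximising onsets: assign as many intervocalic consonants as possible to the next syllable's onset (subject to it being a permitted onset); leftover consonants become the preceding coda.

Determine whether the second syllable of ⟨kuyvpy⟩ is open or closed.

Nuclei (vowels): u, y, y → 3 syllables.
σ1/σ2 boundary: no consonants, so the boundary falls immediately after /u/.
σ2/σ3 boundary: /vp/ splits as /v/ + /p/ (/p/ is the longest suffix that is a licit onset).
So the parse is ku.yv.py.
Syllable 2 is /yv/ with coda /v/, so it is closed.

closed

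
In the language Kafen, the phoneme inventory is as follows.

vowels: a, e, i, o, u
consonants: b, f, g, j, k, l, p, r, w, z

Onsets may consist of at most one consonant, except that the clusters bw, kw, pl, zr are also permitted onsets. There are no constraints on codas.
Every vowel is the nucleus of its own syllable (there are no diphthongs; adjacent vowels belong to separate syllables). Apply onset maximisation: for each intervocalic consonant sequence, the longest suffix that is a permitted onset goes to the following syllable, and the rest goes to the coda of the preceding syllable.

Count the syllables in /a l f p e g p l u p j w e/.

4

Nuclei (vowels): a, e, u, e → 4 syllables.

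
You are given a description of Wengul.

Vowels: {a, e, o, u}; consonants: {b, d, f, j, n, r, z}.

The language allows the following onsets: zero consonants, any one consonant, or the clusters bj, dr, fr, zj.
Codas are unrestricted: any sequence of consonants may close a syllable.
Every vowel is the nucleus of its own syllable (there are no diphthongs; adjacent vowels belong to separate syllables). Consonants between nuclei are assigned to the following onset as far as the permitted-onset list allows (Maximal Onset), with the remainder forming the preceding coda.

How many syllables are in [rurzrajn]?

2

The vowels are u, a — 2 nuclei, so 2 syllables.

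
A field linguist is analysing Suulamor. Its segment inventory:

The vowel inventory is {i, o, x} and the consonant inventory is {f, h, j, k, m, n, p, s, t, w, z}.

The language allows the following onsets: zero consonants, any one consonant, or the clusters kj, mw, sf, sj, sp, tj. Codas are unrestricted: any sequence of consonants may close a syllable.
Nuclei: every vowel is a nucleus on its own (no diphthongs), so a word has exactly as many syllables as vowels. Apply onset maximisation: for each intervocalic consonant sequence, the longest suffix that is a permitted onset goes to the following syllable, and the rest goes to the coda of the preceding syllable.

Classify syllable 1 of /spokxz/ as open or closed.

open

The vowels are o, x — 2 nuclei, so 2 syllables.
/o…x/ gap (V1→V2): just /k/ — single C goes to the following onset.
So the parse is spo.kxz.
Syllable 1 is /spo/; it ends in its nucleus with no coda, so it is open.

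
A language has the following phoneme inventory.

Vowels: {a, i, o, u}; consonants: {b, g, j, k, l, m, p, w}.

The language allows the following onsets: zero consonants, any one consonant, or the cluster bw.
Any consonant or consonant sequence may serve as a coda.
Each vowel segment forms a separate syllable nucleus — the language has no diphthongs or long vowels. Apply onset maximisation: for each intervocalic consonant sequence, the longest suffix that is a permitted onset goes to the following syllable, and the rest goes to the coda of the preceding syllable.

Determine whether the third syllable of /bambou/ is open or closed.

open

Nuclei (vowels): a, o, u → 3 syllables.
/a…o/ gap (V1→V2): cluster /mb/ — the longest permitted-onset suffix is /b/; onset = /b/, preceding coda = /m/.
/o…u/ gap (V2→V3): no consonants, so the boundary falls immediately after /o/.
Result: bam.bo.u.
Syllable 3 is /u/; it ends in its nucleus with no coda, so it is open.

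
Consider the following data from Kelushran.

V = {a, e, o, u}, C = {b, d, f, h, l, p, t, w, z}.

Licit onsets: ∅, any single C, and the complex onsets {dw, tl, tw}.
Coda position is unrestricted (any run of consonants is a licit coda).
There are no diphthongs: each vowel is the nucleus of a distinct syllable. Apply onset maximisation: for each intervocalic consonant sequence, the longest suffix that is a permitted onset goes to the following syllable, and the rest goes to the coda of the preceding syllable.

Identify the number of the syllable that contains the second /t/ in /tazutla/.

3

Vowels present: a, u, a; each is a nucleus, giving 3 syllables.
σ1/σ2 boundary: /z/ is a single consonant, so it becomes the next onset.
σ2/σ3 boundary: cluster /tl/ — /tl/ is itself a permitted onset, so the whole cluster goes right; preceding coda = ∅.
Result: ta.zu.tla.
The second /t/ is in the onset of syllable 3 (/tla/).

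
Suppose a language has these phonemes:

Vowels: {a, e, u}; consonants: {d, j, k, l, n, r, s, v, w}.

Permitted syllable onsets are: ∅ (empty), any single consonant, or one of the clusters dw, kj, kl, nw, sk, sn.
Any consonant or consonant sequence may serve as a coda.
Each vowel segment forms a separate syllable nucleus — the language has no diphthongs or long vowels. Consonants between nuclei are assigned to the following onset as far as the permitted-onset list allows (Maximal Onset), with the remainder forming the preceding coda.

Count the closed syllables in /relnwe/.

The vowels are e, e — 2 nuclei, so 2 syllables.
V1 /e/ – V2 /e/: /lnw/; trying suffixes from longest down, /nw/ is the first permitted one, so coda /l/ | onset /nw/.
Syllabification: rel.nwe.
Classifying each syllable: /rel/ (closed), /nwe/ (open).
Closed syllables: 1.

1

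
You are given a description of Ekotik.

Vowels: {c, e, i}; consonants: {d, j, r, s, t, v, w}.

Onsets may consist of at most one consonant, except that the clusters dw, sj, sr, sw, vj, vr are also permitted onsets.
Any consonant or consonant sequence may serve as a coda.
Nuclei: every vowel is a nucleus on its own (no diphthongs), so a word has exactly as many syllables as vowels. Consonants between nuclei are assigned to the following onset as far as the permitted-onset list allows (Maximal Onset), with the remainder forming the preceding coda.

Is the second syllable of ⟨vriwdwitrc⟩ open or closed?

The vowels are i, i, c — 3 nuclei, so 3 syllables.
V1 /i/ – V2 /i/: /wdw/ — longest licit onset from the right is /dw/, leaving /w/ as coda.
V2 /i/ – V3 /c/: /tr/ splits as /t/ + /r/ (/r/ is the longest suffix that is a licit onset).
So the parse is vriw.dwit.rc.
Syllable 2 is /dwit/ with coda /t/, so it is closed.

closed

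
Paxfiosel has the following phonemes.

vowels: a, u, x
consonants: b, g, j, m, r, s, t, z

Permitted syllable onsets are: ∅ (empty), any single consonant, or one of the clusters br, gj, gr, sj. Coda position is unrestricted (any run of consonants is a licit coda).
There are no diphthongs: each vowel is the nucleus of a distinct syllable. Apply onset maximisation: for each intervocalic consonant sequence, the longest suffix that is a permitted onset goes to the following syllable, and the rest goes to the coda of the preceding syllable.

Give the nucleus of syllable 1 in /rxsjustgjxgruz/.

x

The vowels are x, u, x, u — 4 nuclei, so 4 syllables.
The first nucleus (vowel 1 from the left) is /x/.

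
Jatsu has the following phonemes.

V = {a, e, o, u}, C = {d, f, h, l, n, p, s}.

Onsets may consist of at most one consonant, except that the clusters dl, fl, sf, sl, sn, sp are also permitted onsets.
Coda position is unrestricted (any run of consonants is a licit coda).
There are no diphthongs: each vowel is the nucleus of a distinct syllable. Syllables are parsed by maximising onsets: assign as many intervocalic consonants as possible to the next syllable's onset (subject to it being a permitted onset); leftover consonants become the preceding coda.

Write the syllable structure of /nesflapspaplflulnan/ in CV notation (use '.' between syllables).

Vowels present: e, a, a, u, a; each is a nucleus, giving 5 syllables.
V1 /e/ – V2 /a/: /sfl/ — longest licit onset from the right is /fl/, leaving /s/ as coda.
V2 /a/ – V3 /a/: cluster /psp/ — the longest permitted-onset suffix is /sp/; onset = /sp/, preceding coda = /p/.
V3 /a/ – V4 /u/: /plfl/ — longest licit onset from the right is /fl/, leaving /pl/ as coda.
V4 /u/ – V5 /a/: /ln/ splits as /l/ + /n/ (/n/ is the longest suffix that is a licit onset).
Syllabification: nes.flap.spapl.flul.nan.
Mapping each syllable to C/V: /nes/ → CVC, /flap/ → CCVC, /spapl/ → CCVCC, /flul/ → CCVC, /nan/ → CVC.

CVC.CCVC.CCVCC.CCVC.CVC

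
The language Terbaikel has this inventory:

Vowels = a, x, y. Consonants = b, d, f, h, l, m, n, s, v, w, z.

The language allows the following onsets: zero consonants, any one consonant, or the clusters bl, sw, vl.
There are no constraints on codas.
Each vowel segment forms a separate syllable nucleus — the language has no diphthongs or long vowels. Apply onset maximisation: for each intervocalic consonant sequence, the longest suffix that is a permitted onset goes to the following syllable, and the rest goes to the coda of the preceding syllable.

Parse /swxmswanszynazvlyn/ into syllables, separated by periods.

Nuclei (vowels): x, a, y, a, y → 5 syllables.
V1 /x/ – V2 /a/: /msw/ splits as /m/ + /sw/ (/sw/ is the longest suffix that is a licit onset).
V2 /a/ – V3 /y/: /nsz/ — longest licit onset from the right is /z/, leaving /ns/ as coda.
V3 /y/ – V4 /a/: /n/ is a single consonant, so it becomes the next onset.
V4 /a/ – V5 /y/: /zvl/; trying suffixes from longest down, /vl/ is the first permitted one, so coda /z/ | onset /vl/.

swxm.swans.zy.naz.vlyn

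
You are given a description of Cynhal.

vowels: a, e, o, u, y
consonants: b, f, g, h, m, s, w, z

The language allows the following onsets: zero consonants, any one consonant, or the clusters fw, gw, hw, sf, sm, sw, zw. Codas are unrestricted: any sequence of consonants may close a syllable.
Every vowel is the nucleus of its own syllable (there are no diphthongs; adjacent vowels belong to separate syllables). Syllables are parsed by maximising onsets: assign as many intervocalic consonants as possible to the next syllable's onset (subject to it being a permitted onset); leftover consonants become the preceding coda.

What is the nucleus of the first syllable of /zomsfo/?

o

Nuclei (vowels): o, o → 2 syllables.
The first nucleus (vowel 1 from the left) is /o/.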